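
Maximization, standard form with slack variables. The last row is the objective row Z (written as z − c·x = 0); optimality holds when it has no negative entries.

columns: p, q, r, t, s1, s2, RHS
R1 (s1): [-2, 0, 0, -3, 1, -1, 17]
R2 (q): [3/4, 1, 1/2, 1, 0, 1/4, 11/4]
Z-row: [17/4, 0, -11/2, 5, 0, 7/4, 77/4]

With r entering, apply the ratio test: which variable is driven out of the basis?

Column r entries and ratios — s1: 0 ≤ 0, skip; q: (11/4)/(1/2) = 11/2.
Smallest ratio is 11/2 in the row of q, so q leaves.

q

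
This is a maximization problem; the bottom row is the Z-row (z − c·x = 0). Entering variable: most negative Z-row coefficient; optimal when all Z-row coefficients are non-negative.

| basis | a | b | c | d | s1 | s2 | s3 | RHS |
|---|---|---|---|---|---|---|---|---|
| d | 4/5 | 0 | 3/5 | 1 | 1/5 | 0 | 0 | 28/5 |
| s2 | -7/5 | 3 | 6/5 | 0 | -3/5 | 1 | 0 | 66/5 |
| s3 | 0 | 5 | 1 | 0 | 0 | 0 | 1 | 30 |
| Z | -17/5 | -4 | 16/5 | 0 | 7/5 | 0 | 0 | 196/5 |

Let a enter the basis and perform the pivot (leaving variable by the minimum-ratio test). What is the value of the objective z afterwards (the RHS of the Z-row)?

Ratio test on column a — row 1: (28/5)/(4/5) = 7; row 2: entry -7/5 ≤ 0; row 3: entry 0 ≤ 0. Minimum is 7 at row 1 (d leaves); pivot element 4/5.
Pivot on row 1; the Z-row RHS becomes 196/5 − (-17/5)·7 = 63.

63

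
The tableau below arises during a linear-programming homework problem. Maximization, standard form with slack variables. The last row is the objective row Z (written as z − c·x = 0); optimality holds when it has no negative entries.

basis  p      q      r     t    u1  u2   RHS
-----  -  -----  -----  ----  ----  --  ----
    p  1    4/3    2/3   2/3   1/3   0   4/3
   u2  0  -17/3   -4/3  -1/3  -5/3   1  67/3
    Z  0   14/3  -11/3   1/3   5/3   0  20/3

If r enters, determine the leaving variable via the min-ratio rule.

Column r entries and ratios — p: (4/3)/(2/3) = 2; u2: -4/3 ≤ 0, skip.
Smallest ratio is 2 in the row of p, so p leaves.

p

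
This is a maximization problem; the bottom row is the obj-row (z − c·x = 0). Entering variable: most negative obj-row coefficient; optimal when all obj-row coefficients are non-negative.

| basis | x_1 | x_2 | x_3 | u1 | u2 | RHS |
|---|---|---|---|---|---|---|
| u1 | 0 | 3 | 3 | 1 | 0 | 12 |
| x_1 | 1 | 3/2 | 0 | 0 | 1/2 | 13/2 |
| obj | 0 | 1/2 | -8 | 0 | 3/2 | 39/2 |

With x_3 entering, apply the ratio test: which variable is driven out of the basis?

Column x_3 entries and ratios — u1: 12/3 = 4; x_1: 0 ≤ 0, skip.
Smallest ratio is 4 in the row of u1, so u1 leaves.

u1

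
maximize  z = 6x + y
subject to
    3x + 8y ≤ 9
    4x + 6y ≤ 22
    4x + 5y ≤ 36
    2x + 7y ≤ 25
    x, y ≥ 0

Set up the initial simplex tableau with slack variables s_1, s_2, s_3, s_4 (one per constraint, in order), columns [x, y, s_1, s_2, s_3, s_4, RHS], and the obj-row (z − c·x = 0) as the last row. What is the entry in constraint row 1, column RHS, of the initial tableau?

The RHS of constraint 1 is b_1 = 9.

9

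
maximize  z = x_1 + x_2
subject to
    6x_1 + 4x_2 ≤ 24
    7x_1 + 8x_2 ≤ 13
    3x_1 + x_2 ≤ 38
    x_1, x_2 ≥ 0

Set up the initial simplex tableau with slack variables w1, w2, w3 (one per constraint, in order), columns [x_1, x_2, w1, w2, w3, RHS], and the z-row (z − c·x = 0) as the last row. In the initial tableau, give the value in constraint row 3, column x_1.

3

Constraint 3 has coefficient 3 on x_1.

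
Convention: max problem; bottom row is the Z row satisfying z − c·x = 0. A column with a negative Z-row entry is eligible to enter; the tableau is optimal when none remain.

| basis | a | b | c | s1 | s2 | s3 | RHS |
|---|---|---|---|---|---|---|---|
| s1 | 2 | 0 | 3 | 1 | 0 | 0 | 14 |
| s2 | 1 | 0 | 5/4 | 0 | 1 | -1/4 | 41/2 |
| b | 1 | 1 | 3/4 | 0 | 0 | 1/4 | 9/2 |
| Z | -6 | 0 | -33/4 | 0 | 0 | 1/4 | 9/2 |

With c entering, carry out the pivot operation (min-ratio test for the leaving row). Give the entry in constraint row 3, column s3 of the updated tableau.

1/4

Ratio test on column c — row 1: 14/3 = 14/3; row 2: (41/2)/(5/4) = 82/5; row 3: (9/2)/(3/4) = 6. Minimum is 14/3 at row 1 (s1 leaves); pivot element 3.
Divide row 1 by 3; eliminate column c from the other rows.
Row 3 update in column s3: 1/4 − (3/4)·0 = 1/4.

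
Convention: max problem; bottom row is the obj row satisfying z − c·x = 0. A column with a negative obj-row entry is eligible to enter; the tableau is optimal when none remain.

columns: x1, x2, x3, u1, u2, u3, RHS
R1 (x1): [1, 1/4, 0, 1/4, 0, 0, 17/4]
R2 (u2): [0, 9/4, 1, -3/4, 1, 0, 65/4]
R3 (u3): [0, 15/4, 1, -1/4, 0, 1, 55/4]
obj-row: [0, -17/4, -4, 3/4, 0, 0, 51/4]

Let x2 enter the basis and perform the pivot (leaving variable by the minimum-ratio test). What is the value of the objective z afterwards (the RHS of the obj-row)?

Ratio test on column x2 — row 1: (17/4)/(1/4) = 17; row 2: (65/4)/(9/4) = 65/9; row 3: (55/4)/(15/4) = 11/3. Minimum is 11/3 at row 3 (u3 leaves); pivot element 15/4.
Pivot on row 3; the obj-row RHS becomes 51/4 − (-17/4)·(11/3) = 85/3.

85/3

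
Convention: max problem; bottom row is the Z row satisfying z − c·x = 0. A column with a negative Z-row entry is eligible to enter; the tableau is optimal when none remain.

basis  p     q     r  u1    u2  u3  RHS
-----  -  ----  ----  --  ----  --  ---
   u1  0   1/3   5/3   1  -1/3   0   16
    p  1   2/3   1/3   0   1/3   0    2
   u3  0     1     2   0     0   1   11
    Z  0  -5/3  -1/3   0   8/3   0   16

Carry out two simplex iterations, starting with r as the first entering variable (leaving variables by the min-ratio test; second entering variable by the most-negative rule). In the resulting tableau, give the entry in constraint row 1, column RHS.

Ratio test on column r — row 1: 16/(5/3) = 48/5; row 2: 2/(1/3) = 6; row 3: 11/2 = 11/2. Minimum is 11/2 at row 3 (u3 leaves); pivot element 2.
Divide row 3 by 2; eliminate column r from the other rows.
Second iteration: most negative Z-row entry is -3/2 in column q, so q enters.
Ratio test on column q — row 1: entry -1/2 ≤ 0; row 2: (1/6)/(1/2) = 1/3; row 3: (11/2)/(1/2) = 11. Minimum is 1/3 at row 2 (p leaves); pivot element 1/2.
Divide row 2 by 1/2; eliminate column q from the other rows.
After both pivots, the entry at constraint row 1, column RHS is 7.

7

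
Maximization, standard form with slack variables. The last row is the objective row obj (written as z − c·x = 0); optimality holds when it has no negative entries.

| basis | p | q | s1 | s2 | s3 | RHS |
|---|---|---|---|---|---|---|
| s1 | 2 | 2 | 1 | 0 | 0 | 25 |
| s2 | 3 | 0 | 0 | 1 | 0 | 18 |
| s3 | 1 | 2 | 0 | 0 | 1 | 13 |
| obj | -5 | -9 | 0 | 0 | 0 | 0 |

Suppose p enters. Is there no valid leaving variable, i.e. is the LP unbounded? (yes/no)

no

Column p has positive entries in row(s) 1, 2, 3, so the ratio test bounds it — not unbounded.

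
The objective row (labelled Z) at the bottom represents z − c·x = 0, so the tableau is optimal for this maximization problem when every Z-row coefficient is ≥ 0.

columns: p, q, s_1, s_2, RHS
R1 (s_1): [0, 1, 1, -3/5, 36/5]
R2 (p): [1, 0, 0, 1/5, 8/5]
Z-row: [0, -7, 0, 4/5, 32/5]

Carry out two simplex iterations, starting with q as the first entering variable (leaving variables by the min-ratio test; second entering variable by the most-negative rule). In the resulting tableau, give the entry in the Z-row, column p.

17

Ratio test on column q — row 1: (36/5)/1 = 36/5; row 2: entry 0 ≤ 0. Minimum is 36/5 at row 1 (s_1 leaves); pivot element 1.
Divide row 1 by 1; eliminate column q from the other rows.
Second iteration: most negative Z-row entry is -17/5 in column s_2, so s_2 enters.
Ratio test on column s_2 — row 1: entry -3/5 ≤ 0; row 2: (8/5)/(1/5) = 8. Minimum is 8 at row 2 (p leaves); pivot element 1/5.
Divide row 2 by 1/5; eliminate column s_2 from the other rows.
After both pivots, the entry at the Z-row, column p is 17.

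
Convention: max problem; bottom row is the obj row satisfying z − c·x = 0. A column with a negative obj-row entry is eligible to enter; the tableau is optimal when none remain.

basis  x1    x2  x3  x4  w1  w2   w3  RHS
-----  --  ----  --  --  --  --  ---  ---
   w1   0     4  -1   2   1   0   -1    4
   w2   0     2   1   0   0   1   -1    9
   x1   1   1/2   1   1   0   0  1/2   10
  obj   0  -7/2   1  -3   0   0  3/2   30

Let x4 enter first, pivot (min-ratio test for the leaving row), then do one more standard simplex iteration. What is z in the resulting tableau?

Ratio test on column x4 — row 1: 4/2 = 2; row 2: entry 0 ≤ 0; row 3: 10/1 = 10. Minimum is 2 at row 1 (w1 leaves); pivot element 2.
Pivot on row 1; the obj-row RHS becomes 30 − (-3)·2 = 36.
Next entering variable (most negative obj-row entry -1/2): x3.
Ratio test on column x3 — row 1: entry -1/2 ≤ 0; row 2: 9/1 = 9; row 3: 8/(3/2) = 16/3. Minimum is 16/3 at row 3 (x1 leaves); pivot element 3/2.
After the second pivot the obj-row RHS is 36 − (-1/2)·(16/3) = 116/3.

116/3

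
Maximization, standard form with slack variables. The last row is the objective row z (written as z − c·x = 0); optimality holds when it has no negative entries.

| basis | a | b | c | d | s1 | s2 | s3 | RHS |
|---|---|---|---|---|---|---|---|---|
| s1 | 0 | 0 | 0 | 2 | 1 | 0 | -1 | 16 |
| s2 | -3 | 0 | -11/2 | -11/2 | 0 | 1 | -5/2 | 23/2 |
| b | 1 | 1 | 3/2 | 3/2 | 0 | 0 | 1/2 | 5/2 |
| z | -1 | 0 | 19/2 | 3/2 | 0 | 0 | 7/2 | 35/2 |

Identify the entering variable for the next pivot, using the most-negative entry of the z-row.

Negative z-row entries: a: -1.
The most negative is -1 in column a, so a enters.

a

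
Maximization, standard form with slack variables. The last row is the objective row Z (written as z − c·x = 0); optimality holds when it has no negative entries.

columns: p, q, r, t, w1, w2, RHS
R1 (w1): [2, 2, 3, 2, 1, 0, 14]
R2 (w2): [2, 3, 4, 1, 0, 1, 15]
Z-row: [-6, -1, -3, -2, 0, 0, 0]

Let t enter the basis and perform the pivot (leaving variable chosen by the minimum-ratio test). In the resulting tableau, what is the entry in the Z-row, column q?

Ratio test on column t — row 1: 14/2 = 7; row 2: 15/1 = 15. Minimum is 7 at row 1 (w1 leaves); pivot element 2.
Divide row 1 by 2; eliminate column t from the other rows.
Z-row update in column q: -1 − (-2)·1 = 1.

1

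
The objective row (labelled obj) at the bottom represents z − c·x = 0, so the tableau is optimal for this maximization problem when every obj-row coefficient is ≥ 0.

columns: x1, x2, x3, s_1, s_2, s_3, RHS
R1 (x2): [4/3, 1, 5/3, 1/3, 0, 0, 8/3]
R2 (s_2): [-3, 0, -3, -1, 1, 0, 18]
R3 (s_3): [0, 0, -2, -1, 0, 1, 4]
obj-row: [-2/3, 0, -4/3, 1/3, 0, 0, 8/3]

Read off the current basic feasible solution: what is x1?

0

x1 is not in the basis, so in the current basic feasible solution x1 = 0.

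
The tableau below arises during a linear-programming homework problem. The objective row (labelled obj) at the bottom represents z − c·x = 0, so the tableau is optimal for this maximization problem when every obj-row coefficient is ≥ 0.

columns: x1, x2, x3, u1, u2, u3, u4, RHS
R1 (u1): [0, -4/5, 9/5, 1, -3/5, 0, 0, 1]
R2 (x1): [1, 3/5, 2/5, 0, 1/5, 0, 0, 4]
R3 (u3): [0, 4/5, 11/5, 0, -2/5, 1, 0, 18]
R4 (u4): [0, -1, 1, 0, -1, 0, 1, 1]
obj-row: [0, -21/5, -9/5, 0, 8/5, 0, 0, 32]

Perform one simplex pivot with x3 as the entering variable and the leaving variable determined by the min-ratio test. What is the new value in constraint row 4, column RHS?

4/9

Ratio test on column x3 — row 1: 1/(9/5) = 5/9; row 2: 4/(2/5) = 10; row 3: 18/(11/5) = 90/11; row 4: 1/1 = 1. Minimum is 5/9 at row 1 (u1 leaves); pivot element 9/5.
Divide row 1 by 9/5; eliminate column x3 from the other rows.
Row 4 update in column RHS: 1 − 1·(5/9) = 4/9.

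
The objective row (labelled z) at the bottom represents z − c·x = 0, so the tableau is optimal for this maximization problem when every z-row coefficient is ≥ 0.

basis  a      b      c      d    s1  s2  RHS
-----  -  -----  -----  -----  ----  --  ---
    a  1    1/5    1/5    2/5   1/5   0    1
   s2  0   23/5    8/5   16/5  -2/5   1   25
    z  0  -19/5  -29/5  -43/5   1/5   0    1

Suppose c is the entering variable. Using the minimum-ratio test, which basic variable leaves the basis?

Column c entries and ratios — a: 1/(1/5) = 5; s2: 25/(8/5) = 125/8.
Smallest ratio is 5 in the row of a, so a leaves.

a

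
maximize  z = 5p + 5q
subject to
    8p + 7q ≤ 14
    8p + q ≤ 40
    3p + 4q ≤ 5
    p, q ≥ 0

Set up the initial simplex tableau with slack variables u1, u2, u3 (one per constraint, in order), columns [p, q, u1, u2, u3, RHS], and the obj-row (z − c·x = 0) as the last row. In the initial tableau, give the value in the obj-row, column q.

-5

The obj-row carries the negated objective coefficients: the q entry is -5.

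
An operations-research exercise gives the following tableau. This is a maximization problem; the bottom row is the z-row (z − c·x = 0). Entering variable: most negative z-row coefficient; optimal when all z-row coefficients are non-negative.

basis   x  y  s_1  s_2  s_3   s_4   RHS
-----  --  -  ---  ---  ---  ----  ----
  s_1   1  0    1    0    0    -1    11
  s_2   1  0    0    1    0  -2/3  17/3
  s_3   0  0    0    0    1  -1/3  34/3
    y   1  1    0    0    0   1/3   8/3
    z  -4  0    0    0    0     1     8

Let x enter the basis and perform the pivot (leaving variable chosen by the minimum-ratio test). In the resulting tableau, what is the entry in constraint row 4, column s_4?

1/3

Ratio test on column x — row 1: 11/1 = 11; row 2: (17/3)/1 = 17/3; row 3: entry 0 ≤ 0; row 4: (8/3)/1 = 8/3. Minimum is 8/3 at row 4 (y leaves); pivot element 1.
Divide row 4 by 1; eliminate column x from the other rows.
In the new row 4, the s_4 entry is the old entry divided by the pivot: (1/3)/1 = 1/3.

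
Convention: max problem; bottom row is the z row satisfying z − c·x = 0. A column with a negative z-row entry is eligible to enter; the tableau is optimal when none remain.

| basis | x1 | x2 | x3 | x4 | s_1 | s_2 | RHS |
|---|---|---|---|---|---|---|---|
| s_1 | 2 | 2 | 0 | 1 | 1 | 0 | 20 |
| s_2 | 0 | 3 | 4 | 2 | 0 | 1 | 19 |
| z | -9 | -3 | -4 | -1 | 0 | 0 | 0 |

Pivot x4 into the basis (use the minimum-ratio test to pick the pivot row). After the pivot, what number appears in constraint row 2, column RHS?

19/2

Ratio test on column x4 — row 1: 20/1 = 20; row 2: 19/2 = 19/2. Minimum is 19/2 at row 2 (s_2 leaves); pivot element 2.
Divide row 2 by 2; eliminate column x4 from the other rows.
In the new row 2, the RHS entry is the old entry divided by the pivot: 19/2 = 19/2.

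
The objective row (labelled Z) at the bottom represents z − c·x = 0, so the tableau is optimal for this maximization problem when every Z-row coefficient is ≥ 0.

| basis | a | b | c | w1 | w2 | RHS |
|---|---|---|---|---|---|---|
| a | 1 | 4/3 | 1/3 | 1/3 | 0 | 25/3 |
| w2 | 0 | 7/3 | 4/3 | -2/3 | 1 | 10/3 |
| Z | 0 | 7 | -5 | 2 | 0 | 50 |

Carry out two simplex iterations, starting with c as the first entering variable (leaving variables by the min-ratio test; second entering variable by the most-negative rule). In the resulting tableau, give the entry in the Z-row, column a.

Ratio test on column c — row 1: (25/3)/(1/3) = 25; row 2: (10/3)/(4/3) = 5/2. Minimum is 5/2 at row 2 (w2 leaves); pivot element 4/3.
Divide row 2 by 4/3; eliminate column c from the other rows.
Second iteration: most negative Z-row entry is -1/2 in column w1, so w1 enters.
Ratio test on column w1 — row 1: (15/2)/(1/2) = 15; row 2: entry -1/2 ≤ 0. Minimum is 15 at row 1 (a leaves); pivot element 1/2.
Divide row 1 by 1/2; eliminate column w1 from the other rows.
After both pivots, the entry at the Z-row, column a is 1.

1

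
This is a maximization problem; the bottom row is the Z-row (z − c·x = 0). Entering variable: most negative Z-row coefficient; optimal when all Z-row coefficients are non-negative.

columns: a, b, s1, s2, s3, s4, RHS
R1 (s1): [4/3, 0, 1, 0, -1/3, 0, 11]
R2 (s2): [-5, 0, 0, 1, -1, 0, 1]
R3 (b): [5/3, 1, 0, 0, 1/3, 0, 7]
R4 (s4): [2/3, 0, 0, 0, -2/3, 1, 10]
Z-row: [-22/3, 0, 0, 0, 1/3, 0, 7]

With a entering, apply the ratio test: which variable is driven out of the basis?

b

Column a entries and ratios — s1: 11/(4/3) = 33/4; s2: -5 ≤ 0, skip; b: 7/(5/3) = 21/5; s4: 10/(2/3) = 15.
Smallest ratio is 21/5 in the row of b, so b leaves.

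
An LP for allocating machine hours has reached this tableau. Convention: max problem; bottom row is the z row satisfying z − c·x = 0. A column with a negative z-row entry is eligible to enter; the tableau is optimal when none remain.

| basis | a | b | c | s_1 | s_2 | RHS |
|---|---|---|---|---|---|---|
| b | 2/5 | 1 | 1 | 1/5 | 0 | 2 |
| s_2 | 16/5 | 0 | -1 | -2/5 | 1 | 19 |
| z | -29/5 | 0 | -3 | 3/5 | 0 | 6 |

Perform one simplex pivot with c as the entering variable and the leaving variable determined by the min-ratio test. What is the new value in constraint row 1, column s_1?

1/5

Ratio test on column c — row 1: 2/1 = 2; row 2: entry -1 ≤ 0. Minimum is 2 at row 1 (b leaves); pivot element 1.
Divide row 1 by 1; eliminate column c from the other rows.
In the new row 1, the s_1 entry is the old entry divided by the pivot: (1/5)/1 = 1/5.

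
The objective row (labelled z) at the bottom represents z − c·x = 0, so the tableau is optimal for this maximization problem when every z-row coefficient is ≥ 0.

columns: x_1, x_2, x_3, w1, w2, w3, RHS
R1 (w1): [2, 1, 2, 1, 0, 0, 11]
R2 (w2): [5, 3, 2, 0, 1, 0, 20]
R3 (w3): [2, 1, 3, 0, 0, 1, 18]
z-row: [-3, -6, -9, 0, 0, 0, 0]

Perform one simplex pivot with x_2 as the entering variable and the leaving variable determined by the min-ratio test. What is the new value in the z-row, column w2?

Ratio test on column x_2 — row 1: 11/1 = 11; row 2: 20/3 = 20/3; row 3: 18/1 = 18. Minimum is 20/3 at row 2 (w2 leaves); pivot element 3.
Divide row 2 by 3; eliminate column x_2 from the other rows.
z-row update in column w2: 0 − (-6)·(1/3) = 2.

2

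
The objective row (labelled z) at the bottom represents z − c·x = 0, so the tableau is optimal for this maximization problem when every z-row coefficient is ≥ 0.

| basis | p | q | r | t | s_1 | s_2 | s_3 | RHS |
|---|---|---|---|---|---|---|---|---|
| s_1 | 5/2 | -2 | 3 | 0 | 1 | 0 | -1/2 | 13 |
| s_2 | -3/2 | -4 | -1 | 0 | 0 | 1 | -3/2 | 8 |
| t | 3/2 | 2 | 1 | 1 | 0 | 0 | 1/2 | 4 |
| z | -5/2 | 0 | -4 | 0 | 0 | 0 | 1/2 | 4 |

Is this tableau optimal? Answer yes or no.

no

The z-row has a negative entry -4 in column r, so it is not optimal.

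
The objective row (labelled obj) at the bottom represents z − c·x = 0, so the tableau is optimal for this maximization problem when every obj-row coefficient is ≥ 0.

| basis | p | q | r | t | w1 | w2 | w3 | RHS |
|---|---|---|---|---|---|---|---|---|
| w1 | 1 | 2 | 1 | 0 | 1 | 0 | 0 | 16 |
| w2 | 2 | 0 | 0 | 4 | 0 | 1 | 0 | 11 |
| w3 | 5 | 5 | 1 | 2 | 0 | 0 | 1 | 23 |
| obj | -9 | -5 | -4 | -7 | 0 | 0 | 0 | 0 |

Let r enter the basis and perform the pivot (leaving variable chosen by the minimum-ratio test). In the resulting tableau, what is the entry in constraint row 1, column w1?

Ratio test on column r — row 1: 16/1 = 16; row 2: entry 0 ≤ 0; row 3: 23/1 = 23. Minimum is 16 at row 1 (w1 leaves); pivot element 1.
Divide row 1 by 1; eliminate column r from the other rows.
In the new row 1, the w1 entry is the old entry divided by the pivot: 1/1 = 1.

1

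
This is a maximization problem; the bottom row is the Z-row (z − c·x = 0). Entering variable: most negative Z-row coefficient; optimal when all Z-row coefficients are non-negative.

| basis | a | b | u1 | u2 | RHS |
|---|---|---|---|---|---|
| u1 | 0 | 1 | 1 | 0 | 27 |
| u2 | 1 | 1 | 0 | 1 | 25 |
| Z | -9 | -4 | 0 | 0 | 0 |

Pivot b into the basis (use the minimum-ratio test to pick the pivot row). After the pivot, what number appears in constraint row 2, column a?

1

Ratio test on column b — row 1: 27/1 = 27; row 2: 25/1 = 25. Minimum is 25 at row 2 (u2 leaves); pivot element 1.
Divide row 2 by 1; eliminate column b from the other rows.
In the new row 2, the a entry is the old entry divided by the pivot: 1/1 = 1.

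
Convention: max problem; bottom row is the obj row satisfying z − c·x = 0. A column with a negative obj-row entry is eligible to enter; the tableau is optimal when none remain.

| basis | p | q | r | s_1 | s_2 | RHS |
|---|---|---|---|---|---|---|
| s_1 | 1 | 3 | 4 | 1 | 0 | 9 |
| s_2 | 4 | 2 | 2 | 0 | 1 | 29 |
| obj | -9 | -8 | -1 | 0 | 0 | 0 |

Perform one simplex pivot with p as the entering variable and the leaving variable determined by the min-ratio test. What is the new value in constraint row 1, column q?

Ratio test on column p — row 1: 9/1 = 9; row 2: 29/4 = 29/4. Minimum is 29/4 at row 2 (s_2 leaves); pivot element 4.
Divide row 2 by 4; eliminate column p from the other rows.
Row 1 update in column q: 3 − 1·(1/2) = 5/2.

5/2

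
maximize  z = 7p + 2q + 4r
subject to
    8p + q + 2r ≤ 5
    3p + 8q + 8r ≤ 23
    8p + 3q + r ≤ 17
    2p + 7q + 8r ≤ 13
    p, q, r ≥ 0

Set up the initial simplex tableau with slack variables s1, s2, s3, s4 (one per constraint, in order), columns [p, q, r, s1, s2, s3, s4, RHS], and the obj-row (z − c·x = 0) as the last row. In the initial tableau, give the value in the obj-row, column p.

The obj-row carries the negated objective coefficients: the p entry is -7.

-7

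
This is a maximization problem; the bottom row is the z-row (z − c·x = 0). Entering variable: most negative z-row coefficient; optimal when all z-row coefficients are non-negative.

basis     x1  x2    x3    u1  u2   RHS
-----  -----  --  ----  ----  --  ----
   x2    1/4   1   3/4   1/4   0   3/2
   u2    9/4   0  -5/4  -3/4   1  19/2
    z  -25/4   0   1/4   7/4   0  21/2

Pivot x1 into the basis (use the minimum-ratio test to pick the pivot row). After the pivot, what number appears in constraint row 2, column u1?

Ratio test on column x1 — row 1: (3/2)/(1/4) = 6; row 2: (19/2)/(9/4) = 38/9. Minimum is 38/9 at row 2 (u2 leaves); pivot element 9/4.
Divide row 2 by 9/4; eliminate column x1 from the other rows.
In the new row 2, the u1 entry is the old entry divided by the pivot: (-3/4)/(9/4) = -1/3.

-1/3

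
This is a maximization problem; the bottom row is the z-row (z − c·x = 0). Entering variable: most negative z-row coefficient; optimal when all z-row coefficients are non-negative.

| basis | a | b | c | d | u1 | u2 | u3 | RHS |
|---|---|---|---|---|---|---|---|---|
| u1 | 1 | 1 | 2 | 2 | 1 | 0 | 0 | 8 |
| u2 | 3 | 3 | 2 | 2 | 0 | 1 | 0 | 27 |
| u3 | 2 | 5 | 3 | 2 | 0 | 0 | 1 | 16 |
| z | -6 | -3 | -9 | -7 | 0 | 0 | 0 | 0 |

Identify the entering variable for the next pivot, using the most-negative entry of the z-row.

c

Negative z-row entries: a: -6, b: -3, c: -9, d: -7.
The most negative is -9 in column c, so c enters.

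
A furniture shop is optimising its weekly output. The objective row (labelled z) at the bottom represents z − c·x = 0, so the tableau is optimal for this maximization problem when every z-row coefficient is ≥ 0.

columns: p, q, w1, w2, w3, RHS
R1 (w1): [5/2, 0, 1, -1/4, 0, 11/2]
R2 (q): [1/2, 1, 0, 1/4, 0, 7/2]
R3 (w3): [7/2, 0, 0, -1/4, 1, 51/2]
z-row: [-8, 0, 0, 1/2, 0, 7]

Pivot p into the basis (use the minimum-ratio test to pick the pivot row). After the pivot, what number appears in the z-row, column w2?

-3/10

Ratio test on column p — row 1: (11/2)/(5/2) = 11/5; row 2: (7/2)/(1/2) = 7; row 3: (51/2)/(7/2) = 51/7. Minimum is 11/5 at row 1 (w1 leaves); pivot element 5/2.
Divide row 1 by 5/2; eliminate column p from the other rows.
z-row update in column w2: 1/2 − (-8)·(-1/10) = -3/10.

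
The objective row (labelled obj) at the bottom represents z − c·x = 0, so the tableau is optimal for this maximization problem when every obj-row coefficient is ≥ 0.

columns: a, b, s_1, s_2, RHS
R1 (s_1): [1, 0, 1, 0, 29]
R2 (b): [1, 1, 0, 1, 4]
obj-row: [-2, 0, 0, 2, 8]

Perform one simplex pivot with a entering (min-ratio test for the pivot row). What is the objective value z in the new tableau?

16

Ratio test on column a — row 1: 29/1 = 29; row 2: 4/1 = 4. Minimum is 4 at row 2 (b leaves); pivot element 1.
Pivot on row 2; the obj-row RHS becomes 8 − (-2)·4 = 16.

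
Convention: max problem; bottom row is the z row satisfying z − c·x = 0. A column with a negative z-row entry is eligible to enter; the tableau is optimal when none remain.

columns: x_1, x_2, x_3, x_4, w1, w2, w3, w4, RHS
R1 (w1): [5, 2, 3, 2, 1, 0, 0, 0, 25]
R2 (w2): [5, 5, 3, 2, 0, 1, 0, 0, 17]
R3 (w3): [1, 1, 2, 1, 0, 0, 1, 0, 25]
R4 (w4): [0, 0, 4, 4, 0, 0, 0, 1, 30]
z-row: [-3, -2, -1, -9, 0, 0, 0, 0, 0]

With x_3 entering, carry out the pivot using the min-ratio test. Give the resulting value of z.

Ratio test on column x_3 — row 1: 25/3 = 25/3; row 2: 17/3 = 17/3; row 3: 25/2 = 25/2; row 4: 30/4 = 15/2. Minimum is 17/3 at row 2 (w2 leaves); pivot element 3.
Pivot on row 2; the z-row RHS becomes 0 − (-1)·(17/3) = 17/3.

17/3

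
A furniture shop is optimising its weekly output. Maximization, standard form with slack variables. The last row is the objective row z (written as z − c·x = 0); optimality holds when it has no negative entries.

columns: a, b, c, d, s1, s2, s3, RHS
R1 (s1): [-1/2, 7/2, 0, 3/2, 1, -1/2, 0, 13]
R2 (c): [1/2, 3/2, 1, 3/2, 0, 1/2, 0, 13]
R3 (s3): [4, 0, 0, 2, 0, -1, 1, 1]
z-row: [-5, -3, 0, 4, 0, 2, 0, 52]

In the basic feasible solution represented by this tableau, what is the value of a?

0

a is not in the basis, so in the current basic feasible solution a = 0.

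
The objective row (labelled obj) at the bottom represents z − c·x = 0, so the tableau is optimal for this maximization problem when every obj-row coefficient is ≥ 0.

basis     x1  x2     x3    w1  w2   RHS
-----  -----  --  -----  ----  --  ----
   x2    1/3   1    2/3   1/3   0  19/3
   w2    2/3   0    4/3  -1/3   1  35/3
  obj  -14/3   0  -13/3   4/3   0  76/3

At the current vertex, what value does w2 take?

w2 is basic (row 2); its value is the RHS of that row, 35/3.

35/3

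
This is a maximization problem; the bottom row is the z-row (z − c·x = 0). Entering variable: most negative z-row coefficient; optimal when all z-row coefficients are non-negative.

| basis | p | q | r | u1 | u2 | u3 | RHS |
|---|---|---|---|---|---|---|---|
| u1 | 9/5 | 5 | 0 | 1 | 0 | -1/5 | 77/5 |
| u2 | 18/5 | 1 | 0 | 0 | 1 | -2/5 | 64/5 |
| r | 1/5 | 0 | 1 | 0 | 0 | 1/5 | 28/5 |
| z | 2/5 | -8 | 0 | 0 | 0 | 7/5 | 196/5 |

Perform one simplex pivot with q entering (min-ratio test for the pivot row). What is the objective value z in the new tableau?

1596/25

Ratio test on column q — row 1: (77/5)/5 = 77/25; row 2: (64/5)/1 = 64/5; row 3: entry 0 ≤ 0. Minimum is 77/25 at row 1 (u1 leaves); pivot element 5.
Pivot on row 1; the z-row RHS becomes 196/5 − (-8)·(77/25) = 1596/25.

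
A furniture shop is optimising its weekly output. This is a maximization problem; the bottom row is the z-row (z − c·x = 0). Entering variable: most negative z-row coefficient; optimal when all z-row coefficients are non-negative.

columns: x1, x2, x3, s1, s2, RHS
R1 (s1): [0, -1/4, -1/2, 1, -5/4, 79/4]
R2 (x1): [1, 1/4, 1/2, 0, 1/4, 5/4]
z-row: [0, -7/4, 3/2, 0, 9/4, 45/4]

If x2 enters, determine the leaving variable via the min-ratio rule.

x1

Column x2 entries and ratios — s1: -1/4 ≤ 0, skip; x1: (5/4)/(1/4) = 5.
Smallest ratio is 5 in the row of x1, so x1 leaves.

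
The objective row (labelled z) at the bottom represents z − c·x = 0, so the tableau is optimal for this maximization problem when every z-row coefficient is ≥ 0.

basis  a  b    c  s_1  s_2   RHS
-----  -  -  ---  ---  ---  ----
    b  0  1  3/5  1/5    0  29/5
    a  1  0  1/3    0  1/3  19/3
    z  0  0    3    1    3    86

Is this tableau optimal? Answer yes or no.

Every z-row coefficient is ≥ 0, so the tableau is optimal.

yes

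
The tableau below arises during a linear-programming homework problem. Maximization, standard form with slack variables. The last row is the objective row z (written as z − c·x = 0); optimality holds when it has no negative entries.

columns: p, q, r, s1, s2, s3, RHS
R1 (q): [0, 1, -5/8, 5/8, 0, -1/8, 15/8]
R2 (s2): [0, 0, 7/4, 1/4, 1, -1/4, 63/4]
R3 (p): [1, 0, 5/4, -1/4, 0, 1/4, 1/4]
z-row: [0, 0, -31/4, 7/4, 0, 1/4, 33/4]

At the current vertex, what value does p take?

1/4

p is basic (row 3); its value is the RHS of that row, 1/4.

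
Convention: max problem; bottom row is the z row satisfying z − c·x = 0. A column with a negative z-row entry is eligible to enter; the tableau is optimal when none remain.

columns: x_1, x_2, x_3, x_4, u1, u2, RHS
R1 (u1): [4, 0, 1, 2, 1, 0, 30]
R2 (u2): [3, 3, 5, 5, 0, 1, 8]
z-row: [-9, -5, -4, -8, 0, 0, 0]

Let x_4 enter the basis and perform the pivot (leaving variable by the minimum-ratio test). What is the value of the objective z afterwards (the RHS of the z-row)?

64/5

Ratio test on column x_4 — row 1: 30/2 = 15; row 2: 8/5 = 8/5. Minimum is 8/5 at row 2 (u2 leaves); pivot element 5.
Pivot on row 2; the z-row RHS becomes 0 − (-8)·(8/5) = 64/5.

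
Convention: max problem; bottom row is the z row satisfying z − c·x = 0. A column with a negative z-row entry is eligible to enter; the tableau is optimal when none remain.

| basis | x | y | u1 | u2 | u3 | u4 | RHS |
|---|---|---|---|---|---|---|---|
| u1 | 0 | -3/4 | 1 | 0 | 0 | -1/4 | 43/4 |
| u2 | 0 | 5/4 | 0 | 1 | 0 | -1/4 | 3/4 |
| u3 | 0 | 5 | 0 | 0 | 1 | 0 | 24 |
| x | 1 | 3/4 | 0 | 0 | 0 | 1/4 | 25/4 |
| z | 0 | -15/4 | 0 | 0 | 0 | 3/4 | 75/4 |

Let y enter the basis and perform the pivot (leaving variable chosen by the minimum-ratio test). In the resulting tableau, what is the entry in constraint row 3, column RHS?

21

Ratio test on column y — row 1: entry -3/4 ≤ 0; row 2: (3/4)/(5/4) = 3/5; row 3: 24/5 = 24/5; row 4: (25/4)/(3/4) = 25/3. Minimum is 3/5 at row 2 (u2 leaves); pivot element 5/4.
Divide row 2 by 5/4; eliminate column y from the other rows.
Row 3 update in column RHS: 24 − 5·(3/5) = 21.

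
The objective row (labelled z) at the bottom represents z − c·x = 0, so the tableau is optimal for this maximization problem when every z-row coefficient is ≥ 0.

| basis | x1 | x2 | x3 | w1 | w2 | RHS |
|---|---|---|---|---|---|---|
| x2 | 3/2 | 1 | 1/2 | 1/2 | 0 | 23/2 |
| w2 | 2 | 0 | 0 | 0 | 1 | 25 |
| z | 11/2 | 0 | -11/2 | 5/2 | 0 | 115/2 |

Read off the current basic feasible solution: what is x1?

0

x1 is not in the basis, so in the current basic feasible solution x1 = 0.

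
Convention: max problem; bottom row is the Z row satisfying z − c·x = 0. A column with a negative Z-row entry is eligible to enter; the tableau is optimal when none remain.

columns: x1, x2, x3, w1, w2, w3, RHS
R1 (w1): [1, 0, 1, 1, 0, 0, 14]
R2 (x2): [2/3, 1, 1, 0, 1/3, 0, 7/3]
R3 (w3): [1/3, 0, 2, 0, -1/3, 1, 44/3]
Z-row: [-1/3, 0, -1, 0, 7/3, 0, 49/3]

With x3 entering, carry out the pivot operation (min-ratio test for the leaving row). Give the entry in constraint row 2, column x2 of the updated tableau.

1

Ratio test on column x3 — row 1: 14/1 = 14; row 2: (7/3)/1 = 7/3; row 3: (44/3)/2 = 22/3. Minimum is 7/3 at row 2 (x2 leaves); pivot element 1.
Divide row 2 by 1; eliminate column x3 from the other rows.
In the new row 2, the x2 entry is the old entry divided by the pivot: 1/1 = 1.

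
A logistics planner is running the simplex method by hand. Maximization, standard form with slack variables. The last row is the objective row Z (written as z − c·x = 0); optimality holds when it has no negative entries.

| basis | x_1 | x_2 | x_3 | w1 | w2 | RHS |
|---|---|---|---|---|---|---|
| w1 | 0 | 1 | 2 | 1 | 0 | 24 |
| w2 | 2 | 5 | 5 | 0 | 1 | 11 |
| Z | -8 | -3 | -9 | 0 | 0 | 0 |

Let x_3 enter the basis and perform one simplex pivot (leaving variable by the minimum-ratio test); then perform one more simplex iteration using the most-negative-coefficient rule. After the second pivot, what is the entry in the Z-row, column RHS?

44

Ratio test on column x_3 — row 1: 24/2 = 12; row 2: 11/5 = 11/5. Minimum is 11/5 at row 2 (w2 leaves); pivot element 5.
Divide row 2 by 5; eliminate column x_3 from the other rows.
Second iteration: most negative Z-row entry is -22/5 in column x_1, so x_1 enters.
Ratio test on column x_1 — row 1: entry -4/5 ≤ 0; row 2: (11/5)/(2/5) = 11/2. Minimum is 11/2 at row 2 (x_3 leaves); pivot element 2/5.
Divide row 2 by 2/5; eliminate column x_1 from the other rows.
After both pivots, the entry at the Z-row, column RHS is 44.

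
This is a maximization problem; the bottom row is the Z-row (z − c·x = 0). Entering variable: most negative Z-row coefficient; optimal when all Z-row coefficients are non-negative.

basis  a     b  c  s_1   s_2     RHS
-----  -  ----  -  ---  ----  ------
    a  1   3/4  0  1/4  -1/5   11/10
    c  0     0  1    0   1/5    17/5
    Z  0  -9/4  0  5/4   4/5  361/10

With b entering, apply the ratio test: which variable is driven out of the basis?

a

Column b entries and ratios — a: (11/10)/(3/4) = 22/15; c: 0 ≤ 0, skip.
Smallest ratio is 22/15 in the row of a, so a leaves.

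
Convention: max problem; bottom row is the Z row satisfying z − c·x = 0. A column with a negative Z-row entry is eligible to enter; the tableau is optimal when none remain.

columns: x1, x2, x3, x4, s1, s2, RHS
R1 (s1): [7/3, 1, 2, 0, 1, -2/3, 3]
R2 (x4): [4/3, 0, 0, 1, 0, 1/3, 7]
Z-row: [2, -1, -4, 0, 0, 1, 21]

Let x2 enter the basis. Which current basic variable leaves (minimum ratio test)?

s1

Column x2 entries and ratios — s1: 3/1 = 3; x4: 0 ≤ 0, skip.
Smallest ratio is 3 in the row of s1, so s1 leaves.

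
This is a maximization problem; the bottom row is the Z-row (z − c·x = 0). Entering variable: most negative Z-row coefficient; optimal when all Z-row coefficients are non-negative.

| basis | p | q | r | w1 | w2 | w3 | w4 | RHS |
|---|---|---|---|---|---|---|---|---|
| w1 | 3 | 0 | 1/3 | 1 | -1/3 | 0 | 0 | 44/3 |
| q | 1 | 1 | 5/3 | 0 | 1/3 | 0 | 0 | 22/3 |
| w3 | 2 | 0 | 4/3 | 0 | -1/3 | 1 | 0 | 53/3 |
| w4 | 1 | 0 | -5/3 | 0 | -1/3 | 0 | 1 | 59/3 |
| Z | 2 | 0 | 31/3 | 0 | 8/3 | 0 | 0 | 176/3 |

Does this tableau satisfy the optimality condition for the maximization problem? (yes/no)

Every Z-row coefficient is ≥ 0, so the tableau is optimal.

yes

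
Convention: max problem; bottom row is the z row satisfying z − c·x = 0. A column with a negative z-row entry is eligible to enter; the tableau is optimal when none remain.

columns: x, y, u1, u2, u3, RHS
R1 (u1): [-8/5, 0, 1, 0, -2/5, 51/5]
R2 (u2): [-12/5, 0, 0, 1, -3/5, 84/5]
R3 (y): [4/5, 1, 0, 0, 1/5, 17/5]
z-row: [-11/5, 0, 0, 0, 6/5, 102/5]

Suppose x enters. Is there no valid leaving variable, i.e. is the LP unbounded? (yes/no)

no

Column x has positive entries in row(s) 3, so the ratio test bounds it — not unbounded.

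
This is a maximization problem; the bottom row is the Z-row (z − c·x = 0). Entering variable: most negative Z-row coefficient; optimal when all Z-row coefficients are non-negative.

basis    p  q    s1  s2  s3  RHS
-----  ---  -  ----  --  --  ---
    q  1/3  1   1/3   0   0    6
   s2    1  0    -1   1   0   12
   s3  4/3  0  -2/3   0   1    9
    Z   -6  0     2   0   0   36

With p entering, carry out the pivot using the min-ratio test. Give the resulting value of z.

Ratio test on column p — row 1: 6/(1/3) = 18; row 2: 12/1 = 12; row 3: 9/(4/3) = 27/4. Minimum is 27/4 at row 3 (s3 leaves); pivot element 4/3.
Pivot on row 3; the Z-row RHS becomes 36 − (-6)·(27/4) = 153/2.

153/2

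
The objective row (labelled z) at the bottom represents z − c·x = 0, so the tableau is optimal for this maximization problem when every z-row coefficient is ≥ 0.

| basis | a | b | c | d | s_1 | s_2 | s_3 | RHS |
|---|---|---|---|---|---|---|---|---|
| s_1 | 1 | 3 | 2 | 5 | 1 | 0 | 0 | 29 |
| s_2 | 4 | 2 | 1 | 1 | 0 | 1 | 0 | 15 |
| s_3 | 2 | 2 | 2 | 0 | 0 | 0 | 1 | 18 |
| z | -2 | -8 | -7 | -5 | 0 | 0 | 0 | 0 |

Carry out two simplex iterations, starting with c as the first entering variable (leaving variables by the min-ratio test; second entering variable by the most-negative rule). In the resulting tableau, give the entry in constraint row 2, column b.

Ratio test on column c — row 1: 29/2 = 29/2; row 2: 15/1 = 15; row 3: 18/2 = 9. Minimum is 9 at row 3 (s_3 leaves); pivot element 2.
Divide row 3 by 2; eliminate column c from the other rows.
Second iteration: most negative z-row entry is -5 in column d, so d enters.
Ratio test on column d — row 1: 11/5 = 11/5; row 2: 6/1 = 6; row 3: entry 0 ≤ 0. Minimum is 11/5 at row 1 (s_1 leaves); pivot element 5.
Divide row 1 by 5; eliminate column d from the other rows.
After both pivots, the entry at constraint row 2, column b is 4/5.

4/5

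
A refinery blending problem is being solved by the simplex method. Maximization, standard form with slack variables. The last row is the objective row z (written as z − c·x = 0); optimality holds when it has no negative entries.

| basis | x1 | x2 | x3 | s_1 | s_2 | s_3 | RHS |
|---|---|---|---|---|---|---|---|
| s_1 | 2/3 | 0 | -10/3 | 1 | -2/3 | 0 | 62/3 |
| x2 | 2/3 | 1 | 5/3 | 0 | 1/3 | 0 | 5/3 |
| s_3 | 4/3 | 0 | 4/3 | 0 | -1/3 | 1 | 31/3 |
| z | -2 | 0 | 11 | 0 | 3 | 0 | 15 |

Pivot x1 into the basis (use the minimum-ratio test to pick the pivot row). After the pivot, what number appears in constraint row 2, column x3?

Ratio test on column x1 — row 1: (62/3)/(2/3) = 31; row 2: (5/3)/(2/3) = 5/2; row 3: (31/3)/(4/3) = 31/4. Minimum is 5/2 at row 2 (x2 leaves); pivot element 2/3.
Divide row 2 by 2/3; eliminate column x1 from the other rows.
In the new row 2, the x3 entry is the old entry divided by the pivot: (5/3)/(2/3) = 5/2.

5/2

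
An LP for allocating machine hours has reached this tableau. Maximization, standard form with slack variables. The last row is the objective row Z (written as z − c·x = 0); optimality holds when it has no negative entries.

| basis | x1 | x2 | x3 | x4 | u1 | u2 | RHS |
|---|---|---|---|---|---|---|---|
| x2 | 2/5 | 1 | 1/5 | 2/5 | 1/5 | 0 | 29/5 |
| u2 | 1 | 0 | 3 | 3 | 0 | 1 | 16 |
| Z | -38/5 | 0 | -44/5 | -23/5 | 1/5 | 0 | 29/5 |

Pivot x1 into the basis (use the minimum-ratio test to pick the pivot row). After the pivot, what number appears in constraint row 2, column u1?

-1/2

Ratio test on column x1 — row 1: (29/5)/(2/5) = 29/2; row 2: 16/1 = 16. Minimum is 29/2 at row 1 (x2 leaves); pivot element 2/5.
Divide row 1 by 2/5; eliminate column x1 from the other rows.
Row 2 update in column u1: 0 − 1·(1/2) = -1/2.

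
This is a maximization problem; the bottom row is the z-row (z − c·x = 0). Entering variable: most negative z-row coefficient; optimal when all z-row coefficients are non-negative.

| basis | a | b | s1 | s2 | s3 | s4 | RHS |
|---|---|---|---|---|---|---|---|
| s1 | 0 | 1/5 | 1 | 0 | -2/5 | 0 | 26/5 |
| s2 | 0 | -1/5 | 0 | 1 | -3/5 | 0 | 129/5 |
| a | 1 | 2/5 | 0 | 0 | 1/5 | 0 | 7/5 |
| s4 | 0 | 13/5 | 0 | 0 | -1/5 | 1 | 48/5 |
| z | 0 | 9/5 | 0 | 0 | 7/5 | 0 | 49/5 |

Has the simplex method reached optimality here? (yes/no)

yes

Every z-row coefficient is ≥ 0, so the tableau is optimal.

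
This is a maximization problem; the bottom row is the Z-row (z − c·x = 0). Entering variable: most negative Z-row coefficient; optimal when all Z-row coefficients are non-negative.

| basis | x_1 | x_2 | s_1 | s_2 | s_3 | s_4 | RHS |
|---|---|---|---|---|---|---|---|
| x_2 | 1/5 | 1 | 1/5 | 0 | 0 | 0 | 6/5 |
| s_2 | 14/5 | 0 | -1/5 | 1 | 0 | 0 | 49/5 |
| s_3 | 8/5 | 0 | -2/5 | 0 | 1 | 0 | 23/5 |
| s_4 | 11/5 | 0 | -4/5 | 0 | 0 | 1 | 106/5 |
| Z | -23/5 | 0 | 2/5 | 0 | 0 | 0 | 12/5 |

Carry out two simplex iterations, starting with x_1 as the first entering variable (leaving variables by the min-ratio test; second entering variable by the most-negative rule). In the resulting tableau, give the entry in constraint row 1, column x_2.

4

Ratio test on column x_1 — row 1: (6/5)/(1/5) = 6; row 2: (49/5)/(14/5) = 7/2; row 3: (23/5)/(8/5) = 23/8; row 4: (106/5)/(11/5) = 106/11. Minimum is 23/8 at row 3 (s_3 leaves); pivot element 8/5.
Divide row 3 by 8/5; eliminate column x_1 from the other rows.
Second iteration: most negative Z-row entry is -3/4 in column s_1, so s_1 enters.
Ratio test on column s_1 — row 1: (5/8)/(1/4) = 5/2; row 2: (7/4)/(1/2) = 7/2; row 3: entry -1/4 ≤ 0; row 4: entry -1/4 ≤ 0. Minimum is 5/2 at row 1 (x_2 leaves); pivot element 1/4.
Divide row 1 by 1/4; eliminate column s_1 from the other rows.
After both pivots, the entry at constraint row 1, column x_2 is 4.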